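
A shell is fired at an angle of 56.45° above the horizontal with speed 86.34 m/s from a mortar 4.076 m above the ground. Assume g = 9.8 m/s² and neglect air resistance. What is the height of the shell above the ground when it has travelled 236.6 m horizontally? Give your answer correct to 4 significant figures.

240.4 m

v_x = 86.34 cos 56.45° = 47.717 m/s, v_y0 = 86.34 sin 56.45° = 71.956 m/s.
Time to reach x = 236.6 m: t = x / v_x = 236.6 / 47.717 = 4.9584 s.
y = 4.076 + v_y0 t − ½ g t² = 4.076 + 71.956×4.9584 − 4.900×4.9584² = 240.4 m.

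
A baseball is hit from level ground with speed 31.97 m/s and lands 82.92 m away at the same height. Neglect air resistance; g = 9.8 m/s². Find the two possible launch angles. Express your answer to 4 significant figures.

Level-ground range: R = v₀² sin(2θ)/g ⇒ sin 2θ = R g / v₀² = 82.92×9.8/31.97² = 0.7951.
2θ = arcsin(0.7951) = 52.665° or 180° − 52.665° = 127.335°.
So θ = 26.33° or θ = 63.67°.

26.33° and 63.67°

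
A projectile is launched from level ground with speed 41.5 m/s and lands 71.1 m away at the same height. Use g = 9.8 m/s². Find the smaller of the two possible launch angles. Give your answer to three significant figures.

Level-ground range: R = v₀² sin(2θ)/g ⇒ sin 2θ = R g / v₀² = 71.1×9.8/41.5² = 0.4046.
2θ = arcsin(0.4046) = 23.87° or 180° − 23.87° = 156.13°.
So θ = 11.9° or θ = 78.1°.

11.9°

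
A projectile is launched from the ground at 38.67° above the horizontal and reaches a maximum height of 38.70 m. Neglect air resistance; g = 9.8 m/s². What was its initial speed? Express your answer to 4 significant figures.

44.08 m/s

At maximum height v_y = 0, so (v₀ sin θ)² = 2 g H.
v₀ sin 38.67° = √(2 × 9.8 × 38.70) = 27.541 m/s.
v₀ = 27.541 / sin 38.67° = 27.541 / 0.6248 = 44.08 m/s.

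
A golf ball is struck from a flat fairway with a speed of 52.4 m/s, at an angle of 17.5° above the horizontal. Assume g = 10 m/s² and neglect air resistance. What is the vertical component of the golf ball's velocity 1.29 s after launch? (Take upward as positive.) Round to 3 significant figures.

2.86 m/s

Initial vertical component: v_y0 = 52.4 sin 17.5° = 15.76 m/s.
v_y(t) = v_y0 − g t = 15.76 − 10 × 1.29 = 2.86 m/s.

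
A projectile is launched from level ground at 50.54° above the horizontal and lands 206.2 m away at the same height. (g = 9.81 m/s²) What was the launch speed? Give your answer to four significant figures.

On level ground, R = v₀² sin(2θ) / g, so v₀ = √(R g / sin 2θ).
sin(2 × 50.54°) = 0.9814.
v₀ = √(206.2 × 9.81 / 0.9814) = √2061.2 = 45.40 m/s.

45.40 m/s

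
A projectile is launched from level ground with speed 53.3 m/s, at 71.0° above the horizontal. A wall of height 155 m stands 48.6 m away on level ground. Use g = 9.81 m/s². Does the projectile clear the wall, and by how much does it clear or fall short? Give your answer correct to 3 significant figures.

No — it falls 52.3 m short of clearing the wall.

v_x = 53.3 cos 71.0° = 17.35 m/s; v_y0 = 53.3 sin 71.0° = 50.40 m/s.
Time to reach the wall: t = 48.6 / 17.35 = 2.801 s.
Height at that point: y = 50.40×2.801 − 4.905×2.801² = 102.7 m.
That is 155 − 102.7 = 52.3 m below the top of the wall, so the projectile does not clear it.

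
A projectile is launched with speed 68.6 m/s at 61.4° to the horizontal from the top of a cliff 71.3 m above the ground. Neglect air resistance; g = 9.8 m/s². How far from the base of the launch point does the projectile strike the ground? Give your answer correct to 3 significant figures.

439 m

Components: v_x = 68.6 cos 61.4° = 32.84 m/s, v_y = 68.6 sin 61.4° = 60.23 m/s.
Vertical: 0 = 71.3 + 60.23 t − ½(9.8) t² ⇒ 4.900 t² − 60.23 t − 71.3 = 0.
t = [60.23 + √(3628 + 1397)] / 9.800 = 13.38 s.
Horizontal: R = v_x · t = 32.84 × 13.38 = 439 m.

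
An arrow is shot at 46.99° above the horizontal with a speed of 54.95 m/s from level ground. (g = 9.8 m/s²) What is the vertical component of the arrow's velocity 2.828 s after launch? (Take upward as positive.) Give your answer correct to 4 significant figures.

Initial vertical component: v_y0 = 54.95 sin 46.99° = 40.181 m/s.
v_y(t) = v_y0 − g t = 40.181 − 9.8 × 2.828 = 12.47 m/s.

12.47 m/s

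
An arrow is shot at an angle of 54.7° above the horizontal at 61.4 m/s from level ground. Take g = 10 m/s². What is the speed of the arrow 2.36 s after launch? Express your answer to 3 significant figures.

44.3 m/s

v_x = 61.4 cos 54.7° = 35.48 m/s (constant).
v_y(t) = 61.4 sin 54.7° − g t = 50.11 − 10 × 2.36 = 26.51 m/s.
Speed = √(v_x² + v_y²) = √(1259 + 702.8) = 44.3 m/s.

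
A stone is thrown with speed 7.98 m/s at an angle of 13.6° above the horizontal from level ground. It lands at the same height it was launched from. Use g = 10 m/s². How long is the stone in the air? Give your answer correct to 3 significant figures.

0.375 s

Vertical component: v_y = 7.98 sin 13.6° = 1.876 m/s.
For a projectile landing at launch height, time of flight is t = 2 v_y / g = 2 × 1.876 / 10 = 0.375 s.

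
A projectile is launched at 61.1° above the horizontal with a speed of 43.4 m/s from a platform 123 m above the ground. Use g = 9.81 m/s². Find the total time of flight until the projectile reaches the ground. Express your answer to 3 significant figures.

10.2 s

Vertical component: v_y = 43.4 sin 61.1° = 38.00 m/s.
Taking up as positive with launch at y = 123 m, landing at y = 0: 0 = 123 + 38.00 t − ½(9.81) t².
Solving 4.905 t² − 38.00 t − 123 = 0 gives t = [38.00 + √(38.00² + 4·4.905·123)] / 9.810 = 10.2 s.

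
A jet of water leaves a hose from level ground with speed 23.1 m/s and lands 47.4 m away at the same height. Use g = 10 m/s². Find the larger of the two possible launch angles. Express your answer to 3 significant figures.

58.7°

Level-ground range: R = v₀² sin(2θ)/g ⇒ sin 2θ = R g / v₀² = 47.4×10/23.1² = 0.8883.
2θ = arcsin(0.8883) = 62.66° or 180° − 62.66° = 117.34°.
So θ = 31.3° or θ = 58.7°.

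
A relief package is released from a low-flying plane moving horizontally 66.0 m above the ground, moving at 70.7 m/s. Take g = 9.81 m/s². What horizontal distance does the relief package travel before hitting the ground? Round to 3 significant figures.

259 m

Initial vertical velocity is zero, so the fall time comes from h = ½ g t²: t = √(2 × 66.0 / 9.81) = 3.668 s.
Horizontal motion is uniform at 70.7 m/s, so x = 70.7 × 3.668 = 259 m.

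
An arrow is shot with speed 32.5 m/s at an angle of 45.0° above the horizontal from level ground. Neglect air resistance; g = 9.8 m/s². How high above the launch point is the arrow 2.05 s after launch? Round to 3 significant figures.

v_y0 = 32.5 sin 45.0° = 22.98 m/s.
y(t) = v_y0 t − ½ g t² = 22.98×2.05 − 4.900×2.05² = 26.5 m.

26.5 m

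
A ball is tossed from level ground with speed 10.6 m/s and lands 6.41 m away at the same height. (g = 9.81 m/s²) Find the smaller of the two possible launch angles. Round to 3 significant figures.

Level-ground range: R = v₀² sin(2θ)/g ⇒ sin 2θ = R g / v₀² = 6.41×9.81/10.6² = 0.5596.
2θ = arcsin(0.5596) = 34.03° or 180° − 34.03° = 145.97°.
So θ = 17.0° or θ = 73.0°.

17.0°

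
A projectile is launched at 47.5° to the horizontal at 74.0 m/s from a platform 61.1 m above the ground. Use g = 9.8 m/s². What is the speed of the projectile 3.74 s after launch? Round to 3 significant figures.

v_x = 74.0 cos 47.5° = 49.99 m/s (constant).
v_y(t) = 74.0 sin 47.5° − g t = 54.56 − 9.8 × 3.74 = 17.91 m/s.
Speed = √(v_x² + v_y²) = √(2499 + 320.8) = 53.1 m/s.

53.1 m/s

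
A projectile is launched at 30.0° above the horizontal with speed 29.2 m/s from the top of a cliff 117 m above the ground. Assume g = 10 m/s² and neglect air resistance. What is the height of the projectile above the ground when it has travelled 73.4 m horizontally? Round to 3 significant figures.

v_x = 29.2 cos 30.0° = 25.29 m/s, v_y0 = 29.2 sin 30.0° = 14.60 m/s.
Time to reach x = 73.4 m: t = x / v_x = 73.4 / 25.29 = 2.902 s.
y = 117 + v_y0 t − ½ g t² = 117 + 14.60×2.902 − 5.000×2.902² = 117 m.

117 m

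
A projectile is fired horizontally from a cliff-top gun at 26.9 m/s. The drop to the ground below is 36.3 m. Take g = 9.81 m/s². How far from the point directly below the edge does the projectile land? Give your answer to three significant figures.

Initial vertical velocity is zero, so the fall time comes from h = ½ g t²: t = √(2 × 36.3 / 9.81) = 2.720 s.
Horizontal motion is uniform at 26.9 m/s, so x = 26.9 × 2.720 = 73.2 m.

73.2 m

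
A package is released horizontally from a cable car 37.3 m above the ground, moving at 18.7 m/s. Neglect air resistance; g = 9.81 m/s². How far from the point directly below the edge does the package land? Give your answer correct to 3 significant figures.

51.6 m

Initial vertical velocity is zero, so the fall time comes from h = ½ g t²: t = √(2 × 37.3 / 9.81) = 2.758 s.
Horizontal motion is uniform at 18.7 m/s, so x = 18.7 × 2.758 = 51.6 m.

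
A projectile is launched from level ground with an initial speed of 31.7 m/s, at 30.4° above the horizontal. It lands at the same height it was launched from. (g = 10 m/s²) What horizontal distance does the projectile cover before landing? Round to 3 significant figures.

For level ground, R = v₀² sin(2θ) / g.
sin(2 × 30.4°) = sin 60.80° = 0.8729.
R = (31.7)² × 0.8729 / 10 = 87.7 m.

87.7 m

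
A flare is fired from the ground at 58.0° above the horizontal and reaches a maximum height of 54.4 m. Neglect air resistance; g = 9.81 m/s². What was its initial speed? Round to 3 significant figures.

38.5 m/s

At maximum height v_y = 0, so (v₀ sin θ)² = 2 g H.
v₀ sin 58.0° = √(2 × 9.81 × 54.4) = 32.67 m/s.
v₀ = 32.67 / sin 58.0° = 32.67 / 0.8480 = 38.5 m/s.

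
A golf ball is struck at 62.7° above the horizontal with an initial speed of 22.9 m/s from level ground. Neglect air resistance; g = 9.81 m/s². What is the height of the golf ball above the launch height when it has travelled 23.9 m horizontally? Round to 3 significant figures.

20.9 m

v_x = 22.9 cos 62.7° = 10.50 m/s, v_y0 = 22.9 sin 62.7° = 20.35 m/s.
Time to reach x = 23.9 m: t = x / v_x = 23.9 / 10.50 = 2.276 s.
y = v_y0 t − ½ g t² = 20.35×2.276 − 4.905×2.276² = 20.9 m.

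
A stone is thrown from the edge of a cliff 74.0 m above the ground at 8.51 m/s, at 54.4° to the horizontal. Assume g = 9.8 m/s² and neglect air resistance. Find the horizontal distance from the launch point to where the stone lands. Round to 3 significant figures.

Components: v_x = 8.51 cos 54.4° = 4.954 m/s, v_y = 8.51 sin 54.4° = 6.919 m/s.
Vertical: 0 = 74.0 + 6.919 t − ½(9.8) t² ⇒ 4.900 t² − 6.919 t − 74.0 = 0.
t = [6.919 + √(47.87 + 1450)] / 9.800 = 4.655 s.
Horizontal: R = v_x · t = 4.954 × 4.655 = 23.1 m.

23.1 m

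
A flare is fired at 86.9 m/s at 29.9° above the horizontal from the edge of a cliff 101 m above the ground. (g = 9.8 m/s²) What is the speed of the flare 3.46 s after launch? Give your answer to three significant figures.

v_x = 86.9 cos 29.9° = 75.33 m/s (constant).
v_y(t) = 86.9 sin 29.9° − g t = 43.32 − 9.8 × 3.46 = 9.412 m/s.
Speed = √(v_x² + v_y²) = √(5675 + 88.59) = 75.9 m/s.

75.9 m/s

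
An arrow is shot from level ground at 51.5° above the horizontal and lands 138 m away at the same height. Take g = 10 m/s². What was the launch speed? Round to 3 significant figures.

On level ground, R = v₀² sin(2θ) / g, so v₀ = √(R g / sin 2θ).
sin(2 × 51.5°) = 0.9744.
v₀ = √(138 × 10 / 0.9744) = √1416 = 37.6 m/s.

37.6 m/s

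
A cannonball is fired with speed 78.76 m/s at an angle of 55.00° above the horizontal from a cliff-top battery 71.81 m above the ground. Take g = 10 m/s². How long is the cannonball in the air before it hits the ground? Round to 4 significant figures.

13.93 s

Vertical component: v_y = 78.76 sin 55.00° = 64.516 m/s.
Taking up as positive with launch at y = 71.81 m, landing at y = 0: 0 = 71.81 + 64.516 t − ½(10) t².
Solving 5.000 t² − 64.516 t − 71.81 = 0 gives t = [64.516 + √(64.516² + 4·5.000·71.81)] / 10.00 = 13.93 s.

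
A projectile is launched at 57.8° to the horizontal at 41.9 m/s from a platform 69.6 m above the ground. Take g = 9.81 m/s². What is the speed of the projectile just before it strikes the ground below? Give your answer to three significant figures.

v_x = 41.9 cos 57.8° = 22.33 m/s is unchanged throughout.
For the vertical component, v_y² = v_y0² + 2 g h = (35.46)² + 2×9.81×69.6 = 2623, so |v_y| = 51.22 m/s.
Impact speed = √(v_x² + v_y²) = √(498.6 + 2623) = 55.9 m/s.

55.9 m/s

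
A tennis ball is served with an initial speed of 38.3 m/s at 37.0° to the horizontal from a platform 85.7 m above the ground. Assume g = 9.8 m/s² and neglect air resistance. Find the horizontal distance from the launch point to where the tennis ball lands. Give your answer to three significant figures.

Components: v_x = 38.3 cos 37.0° = 30.59 m/s, v_y = 38.3 sin 37.0° = 23.05 m/s.
Vertical: 0 = 85.7 + 23.05 t − ½(9.8) t² ⇒ 4.900 t² − 23.05 t − 85.7 = 0.
t = [23.05 + √(531.3 + 1680)] / 9.800 = 7.150 s.
Horizontal: R = v_x · t = 30.59 × 7.150 = 219 m.

219 m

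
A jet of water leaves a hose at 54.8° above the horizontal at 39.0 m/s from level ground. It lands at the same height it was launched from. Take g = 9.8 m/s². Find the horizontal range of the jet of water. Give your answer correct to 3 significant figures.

Components: v_x = 39.0 cos 54.8° = 22.48 m/s, v_y = 39.0 sin 54.8° = 31.87 m/s.
Time of flight (same landing height): t = 2 v_y / g = 2 × 31.87 / 9.8 = 6.504 s.
Range: R = v_x · t = 22.48 × 6.504 = 146 m.

146 m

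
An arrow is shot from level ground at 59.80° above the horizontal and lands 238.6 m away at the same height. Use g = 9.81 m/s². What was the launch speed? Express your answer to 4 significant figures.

51.88 m/s

On level ground, R = v₀² sin(2θ) / g, so v₀ = √(R g / sin 2θ).
sin(2 × 59.80°) = 0.8695.
v₀ = √(238.6 × 9.81 / 0.8695) = √2692.0 = 51.88 m/s.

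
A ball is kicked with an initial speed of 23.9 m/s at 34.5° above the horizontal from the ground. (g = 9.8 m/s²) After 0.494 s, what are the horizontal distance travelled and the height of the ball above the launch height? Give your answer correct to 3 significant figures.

x = 9.73 m, y = 5.49 m

v_x = 23.9 cos 34.5° = 19.70 m/s; v_y0 = 23.9 sin 34.5° = 13.54 m/s.
x = v_x t = 19.70 × 0.494 = 9.73 m.
y = v_y0 t − ½ g t² = 13.54×0.494 − 4.900×0.494² = 5.49 m.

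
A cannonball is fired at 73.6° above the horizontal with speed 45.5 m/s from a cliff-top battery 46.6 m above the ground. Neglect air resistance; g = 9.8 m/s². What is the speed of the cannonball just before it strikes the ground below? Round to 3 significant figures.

v_x = 45.5 cos 73.6° = 12.85 m/s is unchanged throughout.
For the vertical component, v_y² = v_y0² + 2 g h = (43.65)² + 2×9.8×46.6 = 2819, so |v_y| = 53.09 m/s.
Impact speed = √(v_x² + v_y²) = √(165.1 + 2819) = 54.6 m/s.

54.6 m/s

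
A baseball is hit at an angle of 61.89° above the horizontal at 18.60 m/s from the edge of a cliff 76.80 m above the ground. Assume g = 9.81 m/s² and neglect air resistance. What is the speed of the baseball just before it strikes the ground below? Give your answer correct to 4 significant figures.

43.04 m/s

v_x = 18.60 cos 61.89° = 8.7637 m/s is unchanged throughout.
For the vertical component, v_y² = v_y0² + 2 g h = (16.406)² + 2×9.81×76.80 = 1776.0, so |v_y| = 42.143 m/s.
Impact speed = √(v_x² + v_y²) = √(76.802 + 1776.0) = 43.04 m/s.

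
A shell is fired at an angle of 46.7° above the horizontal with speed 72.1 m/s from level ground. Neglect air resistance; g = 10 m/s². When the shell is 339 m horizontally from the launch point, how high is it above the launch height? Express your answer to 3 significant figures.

125 m

v_x = 72.1 cos 46.7° = 49.45 m/s, v_y0 = 72.1 sin 46.7° = 52.47 m/s.
Time to reach x = 339 m: t = x / v_x = 339 / 49.45 = 6.855 s.
y = v_y0 t − ½ g t² = 52.47×6.855 − 5.000×6.855² = 125 m.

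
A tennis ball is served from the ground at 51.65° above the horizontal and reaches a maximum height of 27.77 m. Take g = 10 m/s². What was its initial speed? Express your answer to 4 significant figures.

30.05 m/s

At maximum height v_y = 0, so (v₀ sin θ)² = 2 g H.
v₀ sin 51.65° = √(2 × 10 × 27.77) = 23.567 m/s.
v₀ = 23.567 / sin 51.65° = 23.567 / 0.7842 = 30.05 m/s.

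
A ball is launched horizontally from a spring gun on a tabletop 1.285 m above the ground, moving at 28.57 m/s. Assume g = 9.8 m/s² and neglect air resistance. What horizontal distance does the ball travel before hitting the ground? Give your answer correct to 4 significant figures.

14.63 m

Initial vertical velocity is zero, so the fall time comes from h = ½ g t²: t = √(2 × 1.285 / 9.8) = 0.51210 s.
Horizontal motion is uniform at 28.57 m/s, so x = 28.57 × 0.51210 = 14.63 m.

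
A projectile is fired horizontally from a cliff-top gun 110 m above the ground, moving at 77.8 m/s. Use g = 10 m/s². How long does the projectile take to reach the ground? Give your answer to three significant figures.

4.69 s

The horizontal speed doesn't affect the fall. With v_y0 = 0, h = ½ g t².
t = √(2 × 110 / 10) = √22.00 = 4.69 s.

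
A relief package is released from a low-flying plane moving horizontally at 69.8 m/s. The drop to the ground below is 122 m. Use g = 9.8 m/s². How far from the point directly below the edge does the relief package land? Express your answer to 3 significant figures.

348 m

Initial vertical velocity is zero, so the fall time comes from h = ½ g t²: t = √(2 × 122 / 9.8) = 4.990 s.
Horizontal motion is uniform at 69.8 m/s, so x = 69.8 × 4.990 = 348 m.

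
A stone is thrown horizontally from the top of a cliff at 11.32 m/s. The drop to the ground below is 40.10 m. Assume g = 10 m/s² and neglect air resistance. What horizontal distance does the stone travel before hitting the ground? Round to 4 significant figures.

Initial vertical velocity is zero, so the fall time comes from h = ½ g t²: t = √(2 × 40.10 / 10) = 2.8320 s.
Horizontal motion is uniform at 11.32 m/s, so x = 11.32 × 2.8320 = 32.06 m.

32.06 m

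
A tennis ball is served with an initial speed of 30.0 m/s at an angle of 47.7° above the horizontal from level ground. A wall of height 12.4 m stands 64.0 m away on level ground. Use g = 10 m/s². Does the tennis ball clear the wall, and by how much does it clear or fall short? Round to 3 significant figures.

v_x = 30.0 cos 47.7° = 20.19 m/s; v_y0 = 30.0 sin 47.7° = 22.19 m/s.
Time to reach the wall: t = 64.0 / 20.19 = 3.170 s.
Height at that point: y = 22.19×3.170 − 5.000×3.170² = 20.10 m.
That is 20.10 − 12.4 = 7.70 m above the top of the wall, so the tennis ball clears it.

Yes — it clears the wall by 7.70 m.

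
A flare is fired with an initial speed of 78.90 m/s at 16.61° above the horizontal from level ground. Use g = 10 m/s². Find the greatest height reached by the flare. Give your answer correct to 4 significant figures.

Vertical component of launch velocity: v_y = 78.90 sin 16.61° = 22.554 m/s.
At the highest point the vertical velocity is zero, so v_y² = 2 g h_max.
h_max = (22.554)² / (2 × 10) = 508.68 / 20.00 = 25.43 m.

25.43 m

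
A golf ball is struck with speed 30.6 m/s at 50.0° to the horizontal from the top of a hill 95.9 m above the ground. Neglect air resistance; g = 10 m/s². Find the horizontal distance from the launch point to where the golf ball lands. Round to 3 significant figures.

144 m

Components: v_x = 30.6 cos 50.0° = 19.67 m/s, v_y = 30.6 sin 50.0° = 23.44 m/s.
Vertical: 0 = 95.9 + 23.44 t − ½(10) t² ⇒ 5.000 t² − 23.44 t − 95.9 = 0.
t = [23.44 + √(549.4 + 1918)] / 10.00 = 7.311 s.
Horizontal: R = v_x · t = 19.67 × 7.311 = 144 m.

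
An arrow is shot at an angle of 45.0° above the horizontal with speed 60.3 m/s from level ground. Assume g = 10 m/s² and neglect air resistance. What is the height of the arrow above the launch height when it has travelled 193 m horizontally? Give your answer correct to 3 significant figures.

v_x = 60.3 cos 45.0° = 42.64 m/s, v_y0 = 60.3 sin 45.0° = 42.64 m/s.
Time to reach x = 193 m: t = x / v_x = 193 / 42.64 = 4.526 s.
y = v_y0 t − ½ g t² = 42.64×4.526 − 5.000×4.526² = 90.6 m.

90.6 m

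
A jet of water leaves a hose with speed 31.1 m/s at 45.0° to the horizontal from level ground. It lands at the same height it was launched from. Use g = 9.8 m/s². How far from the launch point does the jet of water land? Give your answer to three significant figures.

For level ground, R = v₀² sin(2θ) / g.
sin(2 × 45.0°) = sin 90.00° = 1.000.
R = (31.1)² × 1.000 / 9.8 = 98.7 m.

98.7 m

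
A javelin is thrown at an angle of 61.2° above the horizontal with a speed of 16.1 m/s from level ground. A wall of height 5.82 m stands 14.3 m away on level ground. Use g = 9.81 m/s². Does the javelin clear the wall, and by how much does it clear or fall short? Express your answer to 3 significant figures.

Yes — it clears the wall by 3.52 m.

v_x = 16.1 cos 61.2° = 7.756 m/s; v_y0 = 16.1 sin 61.2° = 14.11 m/s.
Time to reach the wall: t = 14.3 / 7.756 = 1.844 s.
Height at that point: y = 14.11×1.844 − 4.905×1.844² = 9.340 m.
That is 9.340 − 5.82 = 3.52 m above the top of the wall, so the javelin clears it.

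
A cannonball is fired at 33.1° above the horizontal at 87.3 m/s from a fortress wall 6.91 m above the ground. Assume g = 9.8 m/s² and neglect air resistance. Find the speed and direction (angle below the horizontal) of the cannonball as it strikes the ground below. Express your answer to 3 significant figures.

v_x = 87.3 cos 33.1° = 73.13 m/s (constant).
|v_y| at impact = √((47.67)² + 2×9.8×6.91) = 49.07 m/s.
Speed = √(73.13² + 49.07²) = 88.1 m/s; angle = arctan(49.07/73.13) = 33.9° below horizontal.

88.1 m/s at 33.9° below the horizontal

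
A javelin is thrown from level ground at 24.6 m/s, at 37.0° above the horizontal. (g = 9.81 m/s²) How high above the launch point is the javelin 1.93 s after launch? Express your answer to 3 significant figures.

10.3 m

v_y0 = 24.6 sin 37.0° = 14.80 m/s.
y(t) = v_y0 t − ½ g t² = 14.80×1.93 − 4.905×1.93² = 10.3 m.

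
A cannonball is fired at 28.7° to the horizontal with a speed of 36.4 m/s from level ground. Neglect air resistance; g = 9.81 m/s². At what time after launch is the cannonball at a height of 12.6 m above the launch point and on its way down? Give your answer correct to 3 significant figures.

v_y0 = 36.4 sin 28.7° = 17.48 m/s.
Set y = v_y0 t − ½ g t² = 12.6: 4.905 t² − 17.48 t + 12.6 = 0.
t = [17.48 ± √(305.6 − 247.2)] / 9.81 = (17.48 ± 7.642) / 9.81, giving t = 1.00 s or t = 2.56 s.
On the way down corresponds to the larger root: t = 2.56 s.

2.56 s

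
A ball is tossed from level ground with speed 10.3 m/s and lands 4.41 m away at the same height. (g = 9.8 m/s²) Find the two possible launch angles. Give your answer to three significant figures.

Level-ground range: R = v₀² sin(2θ)/g ⇒ sin 2θ = R g / v₀² = 4.41×9.8/10.3² = 0.4074.
2θ = arcsin(0.4074) = 24.04° or 180° − 24.04° = 155.96°.
So θ = 12.0° or θ = 78.0°.

12.0° and 78.0°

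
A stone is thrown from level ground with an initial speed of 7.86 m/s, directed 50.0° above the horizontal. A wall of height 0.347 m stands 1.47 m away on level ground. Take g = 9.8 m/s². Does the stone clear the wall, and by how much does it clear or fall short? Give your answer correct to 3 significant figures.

Yes — it clears the wall by 0.990 m.

v_x = 7.86 cos 50.0° = 5.052 m/s; v_y0 = 7.86 sin 50.0° = 6.021 m/s.
Time to reach the wall: t = 1.47 / 5.052 = 0.2910 s.
Height at that point: y = 6.021×0.2910 − 4.900×0.2910² = 1.337 m.
That is 1.337 − 0.347 = 0.990 m above the top of the wall, so the stone clears it.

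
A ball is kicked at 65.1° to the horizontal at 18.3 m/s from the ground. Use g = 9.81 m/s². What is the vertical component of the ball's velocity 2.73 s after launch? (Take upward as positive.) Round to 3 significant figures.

-10.2 m/s

Initial vertical component: v_y0 = 18.3 sin 65.1° = 16.60 m/s.
v_y(t) = v_y0 − g t = 16.60 − 9.81 × 2.73 = -10.2 m/s.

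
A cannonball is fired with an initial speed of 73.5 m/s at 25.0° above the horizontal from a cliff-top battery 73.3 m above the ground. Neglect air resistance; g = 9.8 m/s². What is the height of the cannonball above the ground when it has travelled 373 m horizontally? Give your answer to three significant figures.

93.6 m

v_x = 73.5 cos 25.0° = 66.61 m/s, v_y0 = 73.5 sin 25.0° = 31.06 m/s.
Time to reach x = 373 m: t = x / v_x = 373 / 66.61 = 5.600 s.
y = 73.3 + v_y0 t − ½ g t² = 73.3 + 31.06×5.600 − 4.900×5.600² = 93.6 m.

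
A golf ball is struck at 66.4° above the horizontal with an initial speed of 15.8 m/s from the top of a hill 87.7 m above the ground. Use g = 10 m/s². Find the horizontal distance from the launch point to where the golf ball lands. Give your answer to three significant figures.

37.2 m

Components: v_x = 15.8 cos 66.4° = 6.326 m/s, v_y = 15.8 sin 66.4° = 14.48 m/s.
Vertical: 0 = 87.7 + 14.48 t − ½(10) t² ⇒ 5.000 t² − 14.48 t − 87.7 = 0.
t = [14.48 + √(209.7 + 1754)] / 10.00 = 5.879 s.
Horizontal: R = v_x · t = 6.326 × 5.879 = 37.2 m.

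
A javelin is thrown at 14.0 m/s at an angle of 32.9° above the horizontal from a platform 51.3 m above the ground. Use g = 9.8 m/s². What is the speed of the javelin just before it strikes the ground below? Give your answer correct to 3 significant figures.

34.7 m/s

v_x = 14.0 cos 32.9° = 11.75 m/s is unchanged throughout.
For the vertical component, v_y² = v_y0² + 2 g h = (7.604)² + 2×9.8×51.3 = 1063, so |v_y| = 32.60 m/s.
Impact speed = √(v_x² + v_y²) = √(138.1 + 1063) = 34.7 m/s.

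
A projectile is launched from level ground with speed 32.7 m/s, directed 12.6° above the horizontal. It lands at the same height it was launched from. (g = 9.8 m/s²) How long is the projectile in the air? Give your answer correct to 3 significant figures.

Vertical component: v_y = 32.7 sin 12.6° = 7.133 m/s.
For a projectile landing at launch height, time of flight is t = 2 v_y / g = 2 × 7.133 / 9.8 = 1.46 s.

1.46 s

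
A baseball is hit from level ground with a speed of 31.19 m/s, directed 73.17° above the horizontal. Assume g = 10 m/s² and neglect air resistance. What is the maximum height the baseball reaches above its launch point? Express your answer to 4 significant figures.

Vertical component of launch velocity: v_y = 31.19 sin 73.17° = 29.854 m/s.
At the highest point the vertical velocity is zero, so v_y² = 2 g h_max.
h_max = (29.854)² / (2 × 10) = 891.26 / 20.00 = 44.56 m.

44.56 m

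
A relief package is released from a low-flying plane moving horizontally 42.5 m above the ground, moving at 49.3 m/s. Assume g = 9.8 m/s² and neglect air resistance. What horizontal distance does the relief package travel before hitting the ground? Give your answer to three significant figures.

Initial vertical velocity is zero, so the fall time comes from h = ½ g t²: t = √(2 × 42.5 / 9.8) = 2.945 s.
Horizontal motion is uniform at 49.3 m/s, so x = 49.3 × 2.945 = 145 m.

145 m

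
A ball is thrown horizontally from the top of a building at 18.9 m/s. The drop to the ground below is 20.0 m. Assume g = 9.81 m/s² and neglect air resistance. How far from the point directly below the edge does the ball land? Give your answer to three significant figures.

38.2 m

Initial vertical velocity is zero, so the fall time comes from h = ½ g t²: t = √(2 × 20.0 / 9.81) = 2.019 s.
Horizontal motion is uniform at 18.9 m/s, so x = 18.9 × 2.019 = 38.2 m.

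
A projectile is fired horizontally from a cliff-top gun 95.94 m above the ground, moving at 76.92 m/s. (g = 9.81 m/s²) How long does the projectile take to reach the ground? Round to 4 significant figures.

The horizontal speed doesn't affect the fall. With v_y0 = 0, h = ½ g t².
t = √(2 × 95.94 / 9.81) = √19.560 = 4.423 s.

4.423 s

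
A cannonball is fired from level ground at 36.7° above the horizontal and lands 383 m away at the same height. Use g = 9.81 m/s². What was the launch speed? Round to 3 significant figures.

On level ground, R = v₀² sin(2θ) / g, so v₀ = √(R g / sin 2θ).
sin(2 × 36.7°) = 0.9583.
v₀ = √(383 × 9.81 / 0.9583) = √3921 = 62.6 m/s.

62.6 m/s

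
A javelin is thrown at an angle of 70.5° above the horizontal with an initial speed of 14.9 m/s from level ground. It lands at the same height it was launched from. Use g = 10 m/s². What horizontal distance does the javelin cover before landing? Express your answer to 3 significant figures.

14.0 m

For level ground, R = v₀² sin(2θ) / g.
sin(2 × 70.5°) = sin 141.0° = 0.6293.
R = (14.9)² × 0.6293 / 10 = 14.0 m.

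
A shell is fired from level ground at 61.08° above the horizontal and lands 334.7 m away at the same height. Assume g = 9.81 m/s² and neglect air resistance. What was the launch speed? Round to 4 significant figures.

On level ground, R = v₀² sin(2θ) / g, so v₀ = √(R g / sin 2θ).
sin(2 × 61.08°) = 0.8466.
v₀ = √(334.7 × 9.81 / 0.8466) = √3878.3 = 62.28 m/s.

62.28 m/s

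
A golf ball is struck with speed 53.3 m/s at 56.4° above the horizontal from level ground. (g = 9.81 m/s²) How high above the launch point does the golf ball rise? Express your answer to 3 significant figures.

Vertical component of launch velocity: v_y = 53.3 sin 56.4° = 44.39 m/s.
At the highest point the vertical velocity is zero, so v_y² = 2 g h_max.
h_max = (44.39)² / (2 × 9.81) = 1970 / 19.62 = 100 m.

100 m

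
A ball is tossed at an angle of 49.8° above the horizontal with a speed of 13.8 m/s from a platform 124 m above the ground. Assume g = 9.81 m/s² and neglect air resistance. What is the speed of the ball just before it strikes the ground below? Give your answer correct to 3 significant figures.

51.2 m/s

v_x = 13.8 cos 49.8° = 8.907 m/s is unchanged throughout.
For the vertical component, v_y² = v_y0² + 2 g h = (10.54)² + 2×9.81×124 = 2544, so |v_y| = 50.44 m/s.
Impact speed = √(v_x² + v_y²) = √(79.33 + 2544) = 51.2 m/s.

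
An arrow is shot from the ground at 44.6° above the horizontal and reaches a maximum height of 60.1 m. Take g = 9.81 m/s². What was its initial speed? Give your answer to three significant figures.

48.9 m/s

At maximum height v_y = 0, so (v₀ sin θ)² = 2 g H.
v₀ sin 44.6° = √(2 × 9.81 × 60.1) = 34.34 m/s.
v₀ = 34.34 / sin 44.6° = 34.34 / 0.7022 = 48.9 m/s.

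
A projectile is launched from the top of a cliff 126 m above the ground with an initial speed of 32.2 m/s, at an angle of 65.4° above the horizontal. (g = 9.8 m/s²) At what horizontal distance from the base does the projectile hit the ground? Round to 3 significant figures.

119 m

Components: v_x = 32.2 cos 65.4° = 13.40 m/s, v_y = 32.2 sin 65.4° = 29.28 m/s.
Vertical: 0 = 126 + 29.28 t − ½(9.8) t² ⇒ 4.900 t² − 29.28 t − 126 = 0.
t = [29.28 + √(857.3 + 2470)] / 9.800 = 8.874 s.
Horizontal: R = v_x · t = 13.40 × 8.874 = 119 m.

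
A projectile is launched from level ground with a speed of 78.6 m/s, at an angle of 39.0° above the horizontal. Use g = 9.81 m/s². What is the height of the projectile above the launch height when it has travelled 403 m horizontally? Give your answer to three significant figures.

113 m

v_x = 78.6 cos 39.0° = 61.08 m/s, v_y0 = 78.6 sin 39.0° = 49.46 m/s.
Time to reach x = 403 m: t = x / v_x = 403 / 61.08 = 6.598 s.
y = v_y0 t − ½ g t² = 49.46×6.598 − 4.905×6.598² = 113 m.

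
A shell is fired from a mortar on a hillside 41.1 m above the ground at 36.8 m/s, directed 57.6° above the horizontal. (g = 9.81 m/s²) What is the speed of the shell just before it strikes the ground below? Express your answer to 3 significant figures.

46.5 m/s

v_x = 36.8 cos 57.6° = 19.72 m/s is unchanged throughout.
For the vertical component, v_y² = v_y0² + 2 g h = (31.07)² + 2×9.81×41.1 = 1772, so |v_y| = 42.10 m/s.
Impact speed = √(v_x² + v_y²) = √(388.9 + 1772) = 46.5 m/s.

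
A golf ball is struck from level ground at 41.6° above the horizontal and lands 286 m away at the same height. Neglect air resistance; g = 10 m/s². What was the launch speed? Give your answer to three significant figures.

53.7 m/s

On level ground, R = v₀² sin(2θ) / g, so v₀ = √(R g / sin 2θ).
sin(2 × 41.6°) = 0.9930.
v₀ = √(286 × 10 / 0.9930) = √2880 = 53.7 m/s.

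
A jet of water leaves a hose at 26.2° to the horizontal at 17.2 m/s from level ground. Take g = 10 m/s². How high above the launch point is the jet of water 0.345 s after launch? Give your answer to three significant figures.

2.02 m

v_y0 = 17.2 sin 26.2° = 7.594 m/s.
y(t) = v_y0 t − ½ g t² = 7.594×0.345 − 5.000×0.345² = 2.02 m.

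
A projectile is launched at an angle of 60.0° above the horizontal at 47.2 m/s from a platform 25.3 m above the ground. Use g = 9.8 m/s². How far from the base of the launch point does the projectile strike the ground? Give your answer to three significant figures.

211 m

Components: v_x = 47.2 cos 60.0° = 23.60 m/s, v_y = 47.2 sin 60.0° = 40.88 m/s.
Vertical: 0 = 25.3 + 40.88 t − ½(9.8) t² ⇒ 4.900 t² − 40.88 t − 25.3 = 0.
t = [40.88 + √(1671 + 495.9)] / 9.800 = 8.921 s.
Horizontal: R = v_x · t = 23.60 × 8.921 = 211 m.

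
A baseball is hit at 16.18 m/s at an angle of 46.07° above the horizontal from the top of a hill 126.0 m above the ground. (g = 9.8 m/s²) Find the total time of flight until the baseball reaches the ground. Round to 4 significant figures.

6.398 s

Vertical component: v_y = 16.18 sin 46.07° = 11.653 m/s.
Taking up as positive with launch at y = 126.0 m, landing at y = 0: 0 = 126.0 + 11.653 t − ½(9.8) t².
Solving 4.900 t² − 11.653 t − 126.0 = 0 gives t = [11.653 + √(11.653² + 4·4.900·126.0)] / 9.800 = 6.398 s.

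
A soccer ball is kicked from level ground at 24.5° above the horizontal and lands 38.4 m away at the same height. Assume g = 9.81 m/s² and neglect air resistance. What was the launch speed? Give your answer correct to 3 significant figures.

On level ground, R = v₀² sin(2θ) / g, so v₀ = √(R g / sin 2θ).
sin(2 × 24.5°) = 0.7547.
v₀ = √(38.4 × 9.81 / 0.7547) = √499.1 = 22.3 m/s.

22.3 m/s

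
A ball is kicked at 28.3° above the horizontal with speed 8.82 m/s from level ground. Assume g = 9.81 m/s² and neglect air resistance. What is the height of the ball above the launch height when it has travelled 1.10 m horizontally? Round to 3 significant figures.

0.494 m

v_x = 8.82 cos 28.3° = 7.766 m/s, v_y0 = 8.82 sin 28.3° = 4.181 m/s.
Time to reach x = 1.10 m: t = x / v_x = 1.10 / 7.766 = 0.1416 s.
y = v_y0 t − ½ g t² = 4.181×0.1416 − 4.905×0.1416² = 0.494 m.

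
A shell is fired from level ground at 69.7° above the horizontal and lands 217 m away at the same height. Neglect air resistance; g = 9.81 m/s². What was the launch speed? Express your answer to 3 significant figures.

57.2 m/s

On level ground, R = v₀² sin(2θ) / g, so v₀ = √(R g / sin 2θ).
sin(2 × 69.7°) = 0.6508.
v₀ = √(217 × 9.81 / 0.6508) = √3271 = 57.2 m/s.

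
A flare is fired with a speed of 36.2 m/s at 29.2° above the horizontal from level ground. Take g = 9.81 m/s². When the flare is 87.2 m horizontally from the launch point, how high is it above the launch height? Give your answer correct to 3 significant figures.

v_x = 36.2 cos 29.2° = 31.60 m/s, v_y0 = 36.2 sin 29.2° = 17.66 m/s.
Time to reach x = 87.2 m: t = x / v_x = 87.2 / 31.60 = 2.759 s.
y = v_y0 t − ½ g t² = 17.66×2.759 − 4.905×2.759² = 11.4 m.

11.4 m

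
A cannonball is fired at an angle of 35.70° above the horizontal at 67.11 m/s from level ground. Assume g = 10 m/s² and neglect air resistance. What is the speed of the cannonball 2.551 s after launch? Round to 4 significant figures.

v_x = 67.11 cos 35.70° = 54.499 m/s (constant).
v_y(t) = 67.11 sin 35.70° − g t = 39.161 − 10 × 2.551 = 13.651 m/s.
Speed = √(v_x² + v_y²) = √(2970.1 + 186.35) = 56.18 m/s.

56.18 m/s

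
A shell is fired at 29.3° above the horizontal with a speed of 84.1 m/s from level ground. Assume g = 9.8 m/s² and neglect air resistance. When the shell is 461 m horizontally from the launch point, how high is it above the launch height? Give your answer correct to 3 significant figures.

65.1 m

v_x = 84.1 cos 29.3° = 73.34 m/s, v_y0 = 84.1 sin 29.3° = 41.16 m/s.
Time to reach x = 461 m: t = x / v_x = 461 / 73.34 = 6.286 s.
y = v_y0 t − ½ g t² = 41.16×6.286 − 4.900×6.286² = 65.1 m.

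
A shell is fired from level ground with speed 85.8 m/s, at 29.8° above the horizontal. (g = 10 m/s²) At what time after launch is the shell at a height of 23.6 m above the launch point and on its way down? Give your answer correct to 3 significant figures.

7.93 s

v_y0 = 85.8 sin 29.8° = 42.64 m/s.
Set y = v_y0 t − ½ g t² = 23.6: 5.000 t² − 42.64 t + 23.6 = 0.
t = [42.64 ± √(1818 − 472.0)] / 10 = (42.64 ± 36.69) / 10, giving t = 0.595 s or t = 7.93 s.
On the way down corresponds to the larger root: t = 7.93 s.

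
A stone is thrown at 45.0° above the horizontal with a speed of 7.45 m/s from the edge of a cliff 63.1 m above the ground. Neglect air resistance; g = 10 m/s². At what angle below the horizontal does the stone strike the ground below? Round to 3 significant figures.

v_x = 7.45 cos 45.0° = 5.268 m/s.
At impact |v_y| = √(v_y0² + 2 g h) = √(5.268² + 2×10×63.1) = 35.91 m/s.
Angle below horizontal = arctan(|v_y| / v_x) = arctan(35.91 / 5.268) = 81.7°.

81.7°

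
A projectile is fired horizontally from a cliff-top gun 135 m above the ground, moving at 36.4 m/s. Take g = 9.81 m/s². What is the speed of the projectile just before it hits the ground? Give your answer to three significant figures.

Fall time: t = √(2 × 135 / 9.81) = 5.246 s.
At impact: v_x = 36.4 m/s (unchanged), v_y = g t = 9.81 × 5.246 = 51.46 m/s.
Speed = √(v_x² + v_y²) = √(1325 + 2648) = 63.0 m/s.

63.0 m/s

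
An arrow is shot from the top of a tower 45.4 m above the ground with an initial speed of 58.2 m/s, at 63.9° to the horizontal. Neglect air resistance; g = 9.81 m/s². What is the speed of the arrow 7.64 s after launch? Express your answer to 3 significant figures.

34.2 m/s

v_x = 58.2 cos 63.9° = 25.60 m/s (constant).
v_y(t) = 58.2 sin 63.9° − g t = 52.27 − 9.81 × 7.64 = -22.68 m/s.
Speed = √(v_x² + v_y²) = √(655.4 + 514.4) = 34.2 m/s.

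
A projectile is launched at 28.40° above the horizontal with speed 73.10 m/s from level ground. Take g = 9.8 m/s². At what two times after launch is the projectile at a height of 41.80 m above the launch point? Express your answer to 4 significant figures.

1.534 s and 5.562 s

v_y0 = 73.10 sin 28.40° = 34.768 m/s.
Set y = v_y0 t − ½ g t² = 41.80: 4.900 t² − 34.768 t + 41.80 = 0.
t = [34.768 ± √(1208.8 − 819.28)] / 9.8 = (34.768 ± 19.736) / 9.8, giving t = 1.534 s or t = 5.562 s.
So the projectile is at 41.80 m at t = 1.534 s (rising) and t = 5.562 s (falling).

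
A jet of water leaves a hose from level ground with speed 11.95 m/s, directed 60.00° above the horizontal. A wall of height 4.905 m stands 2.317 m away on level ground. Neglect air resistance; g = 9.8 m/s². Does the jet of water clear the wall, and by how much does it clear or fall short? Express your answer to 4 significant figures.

No — it falls 1.629 m short of clearing the wall.

v_x = 11.95 cos 60.00° = 5.9750 m/s; v_y0 = 11.95 sin 60.00° = 10.349 m/s.
Time to reach the wall: t = 2.317 / 5.9750 = 0.38778 s.
Height at that point: y = 10.349×0.38778 − 4.900×0.38778² = 3.2763 m.
That is 4.905 − 3.2763 = 1.629 m below the top of the wall, so the jet of water does not clear it.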